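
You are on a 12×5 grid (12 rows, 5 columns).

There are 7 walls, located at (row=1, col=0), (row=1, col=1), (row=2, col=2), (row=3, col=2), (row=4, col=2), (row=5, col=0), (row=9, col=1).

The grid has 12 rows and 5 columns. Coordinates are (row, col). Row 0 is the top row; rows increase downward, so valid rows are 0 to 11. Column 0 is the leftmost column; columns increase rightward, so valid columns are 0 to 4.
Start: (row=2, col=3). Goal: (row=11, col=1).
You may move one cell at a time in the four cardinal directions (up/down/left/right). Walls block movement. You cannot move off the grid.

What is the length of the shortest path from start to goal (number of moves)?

BFS from (row=2, col=3) until reaching (row=11, col=1):
  Distance 0: (row=2, col=3)
  Distance 1: (row=1, col=3), (row=2, col=4), (row=3, col=3)
  Distance 2: (row=0, col=3), (row=1, col=2), (row=1, col=4), (row=3, col=4), (row=4, col=3)
  Distance 3: (row=0, col=2), (row=0, col=4), (row=4, col=4), (row=5, col=3)
  Distance 4: (row=0, col=1), (row=5, col=2), (row=5, col=4), (row=6, col=3)
  Distance 5: (row=0, col=0), (row=5, col=1), (row=6, col=2), (row=6, col=4), (row=7, col=3)
  Distance 6: (row=4, col=1), (row=6, col=1), (row=7, col=2), (row=7, col=4), (row=8, col=3)
  Distance 7: (row=3, col=1), (row=4, col=0), (row=6, col=0), (row=7, col=1), (row=8, col=2), (row=8, col=4), (row=9, col=3)
  Distance 8: (row=2, col=1), (row=3, col=0), (row=7, col=0), (row=8, col=1), (row=9, col=2), (row=9, col=4), (row=10, col=3)
  Distance 9: (row=2, col=0), (row=8, col=0), (row=10, col=2), (row=10, col=4), (row=11, col=3)
  Distance 10: (row=9, col=0), (row=10, col=1), (row=11, col=2), (row=11, col=4)
  Distance 11: (row=10, col=0), (row=11, col=1)  <- goal reached here
One shortest path (11 moves): (row=2, col=3) -> (row=3, col=3) -> (row=4, col=3) -> (row=5, col=3) -> (row=5, col=2) -> (row=6, col=2) -> (row=7, col=2) -> (row=8, col=2) -> (row=9, col=2) -> (row=10, col=2) -> (row=10, col=1) -> (row=11, col=1)

Answer: Shortest path length: 11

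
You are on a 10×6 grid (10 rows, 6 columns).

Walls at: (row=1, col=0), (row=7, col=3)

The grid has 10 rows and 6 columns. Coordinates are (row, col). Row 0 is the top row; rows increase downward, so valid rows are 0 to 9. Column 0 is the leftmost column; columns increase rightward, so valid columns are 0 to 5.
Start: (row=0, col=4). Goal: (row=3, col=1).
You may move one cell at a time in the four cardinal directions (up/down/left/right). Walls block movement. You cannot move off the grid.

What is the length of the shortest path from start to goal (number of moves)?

Answer: Shortest path length: 6

Derivation:
BFS from (row=0, col=4) until reaching (row=3, col=1):
  Distance 0: (row=0, col=4)
  Distance 1: (row=0, col=3), (row=0, col=5), (row=1, col=4)
  Distance 2: (row=0, col=2), (row=1, col=3), (row=1, col=5), (row=2, col=4)
  Distance 3: (row=0, col=1), (row=1, col=2), (row=2, col=3), (row=2, col=5), (row=3, col=4)
  Distance 4: (row=0, col=0), (row=1, col=1), (row=2, col=2), (row=3, col=3), (row=3, col=5), (row=4, col=4)
  Distance 5: (row=2, col=1), (row=3, col=2), (row=4, col=3), (row=4, col=5), (row=5, col=4)
  Distance 6: (row=2, col=0), (row=3, col=1), (row=4, col=2), (row=5, col=3), (row=5, col=5), (row=6, col=4)  <- goal reached here
One shortest path (6 moves): (row=0, col=4) -> (row=0, col=3) -> (row=0, col=2) -> (row=0, col=1) -> (row=1, col=1) -> (row=2, col=1) -> (row=3, col=1)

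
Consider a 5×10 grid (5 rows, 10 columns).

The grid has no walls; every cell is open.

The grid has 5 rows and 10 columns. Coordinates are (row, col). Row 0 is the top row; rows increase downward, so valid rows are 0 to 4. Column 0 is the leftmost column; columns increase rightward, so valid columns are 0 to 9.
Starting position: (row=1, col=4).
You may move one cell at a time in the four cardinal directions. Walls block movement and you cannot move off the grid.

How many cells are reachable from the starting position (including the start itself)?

BFS flood-fill from (row=1, col=4):
  Distance 0: (row=1, col=4)
  Distance 1: (row=0, col=4), (row=1, col=3), (row=1, col=5), (row=2, col=4)
  Distance 2: (row=0, col=3), (row=0, col=5), (row=1, col=2), (row=1, col=6), (row=2, col=3), (row=2, col=5), (row=3, col=4)
  Distance 3: (row=0, col=2), (row=0, col=6), (row=1, col=1), (row=1, col=7), (row=2, col=2), (row=2, col=6), (row=3, col=3), (row=3, col=5), (row=4, col=4)
  Distance 4: (row=0, col=1), (row=0, col=7), (row=1, col=0), (row=1, col=8), (row=2, col=1), (row=2, col=7), (row=3, col=2), (row=3, col=6), (row=4, col=3), (row=4, col=5)
  Distance 5: (row=0, col=0), (row=0, col=8), (row=1, col=9), (row=2, col=0), (row=2, col=8), (row=3, col=1), (row=3, col=7), (row=4, col=2), (row=4, col=6)
  Distance 6: (row=0, col=9), (row=2, col=9), (row=3, col=0), (row=3, col=8), (row=4, col=1), (row=4, col=7)
  Distance 7: (row=3, col=9), (row=4, col=0), (row=4, col=8)
  Distance 8: (row=4, col=9)
Total reachable: 50 (grid has 50 open cells total)

Answer: Reachable cells: 50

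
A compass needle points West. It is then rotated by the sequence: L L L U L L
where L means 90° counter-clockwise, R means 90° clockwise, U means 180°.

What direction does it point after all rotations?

Start: West
  L (left (90° counter-clockwise)) -> South
  L (left (90° counter-clockwise)) -> East
  L (left (90° counter-clockwise)) -> North
  U (U-turn (180°)) -> South
  L (left (90° counter-clockwise)) -> East
  L (left (90° counter-clockwise)) -> North
Final: North

Answer: Final heading: North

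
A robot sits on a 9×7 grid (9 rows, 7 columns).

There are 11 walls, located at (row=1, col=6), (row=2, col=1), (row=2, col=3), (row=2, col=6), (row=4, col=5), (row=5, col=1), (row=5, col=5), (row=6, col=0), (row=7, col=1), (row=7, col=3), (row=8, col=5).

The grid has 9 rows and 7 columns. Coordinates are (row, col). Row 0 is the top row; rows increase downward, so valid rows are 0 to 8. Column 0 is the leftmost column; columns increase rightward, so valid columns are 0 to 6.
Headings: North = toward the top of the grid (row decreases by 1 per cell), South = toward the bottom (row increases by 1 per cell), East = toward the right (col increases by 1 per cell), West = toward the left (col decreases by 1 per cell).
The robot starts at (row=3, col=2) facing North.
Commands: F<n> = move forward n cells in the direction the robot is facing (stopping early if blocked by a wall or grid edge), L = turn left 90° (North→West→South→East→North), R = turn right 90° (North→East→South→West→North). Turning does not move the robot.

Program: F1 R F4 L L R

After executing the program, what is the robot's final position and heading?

Answer: Final position: (row=2, col=2), facing North

Derivation:
Start: (row=3, col=2), facing North
  F1: move forward 1, now at (row=2, col=2)
  R: turn right, now facing East
  F4: move forward 0/4 (blocked), now at (row=2, col=2)
  L: turn left, now facing North
  L: turn left, now facing West
  R: turn right, now facing North
Final: (row=2, col=2), facing North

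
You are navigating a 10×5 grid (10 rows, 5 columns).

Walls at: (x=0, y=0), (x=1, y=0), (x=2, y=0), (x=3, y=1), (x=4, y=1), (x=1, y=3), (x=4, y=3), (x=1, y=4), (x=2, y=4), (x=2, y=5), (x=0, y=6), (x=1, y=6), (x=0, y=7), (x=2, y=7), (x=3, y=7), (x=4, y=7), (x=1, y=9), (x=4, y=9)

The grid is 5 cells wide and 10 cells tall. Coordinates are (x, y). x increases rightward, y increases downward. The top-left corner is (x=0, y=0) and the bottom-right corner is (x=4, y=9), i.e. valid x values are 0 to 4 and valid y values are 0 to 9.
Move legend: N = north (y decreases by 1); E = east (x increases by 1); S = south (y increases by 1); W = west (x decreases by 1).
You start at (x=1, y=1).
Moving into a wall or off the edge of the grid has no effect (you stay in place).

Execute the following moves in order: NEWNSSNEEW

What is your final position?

Start: (x=1, y=1)
  N (north): blocked, stay at (x=1, y=1)
  E (east): (x=1, y=1) -> (x=2, y=1)
  W (west): (x=2, y=1) -> (x=1, y=1)
  N (north): blocked, stay at (x=1, y=1)
  S (south): (x=1, y=1) -> (x=1, y=2)
  S (south): blocked, stay at (x=1, y=2)
  N (north): (x=1, y=2) -> (x=1, y=1)
  E (east): (x=1, y=1) -> (x=2, y=1)
  E (east): blocked, stay at (x=2, y=1)
  W (west): (x=2, y=1) -> (x=1, y=1)
Final: (x=1, y=1)

Answer: Final position: (x=1, y=1)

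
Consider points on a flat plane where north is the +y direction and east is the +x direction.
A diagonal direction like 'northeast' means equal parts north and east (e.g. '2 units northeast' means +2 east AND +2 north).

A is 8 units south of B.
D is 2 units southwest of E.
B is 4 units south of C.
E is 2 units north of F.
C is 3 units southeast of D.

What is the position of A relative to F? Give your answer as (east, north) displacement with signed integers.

Answer: A is at (east=1, north=-15) relative to F.

Derivation:
Place F at the origin (east=0, north=0).
  E is 2 units north of F: delta (east=+0, north=+2); E at (east=0, north=2).
  D is 2 units southwest of E: delta (east=-2, north=-2); D at (east=-2, north=0).
  C is 3 units southeast of D: delta (east=+3, north=-3); C at (east=1, north=-3).
  B is 4 units south of C: delta (east=+0, north=-4); B at (east=1, north=-7).
  A is 8 units south of B: delta (east=+0, north=-8); A at (east=1, north=-15).
Therefore A relative to F: (east=1, north=-15).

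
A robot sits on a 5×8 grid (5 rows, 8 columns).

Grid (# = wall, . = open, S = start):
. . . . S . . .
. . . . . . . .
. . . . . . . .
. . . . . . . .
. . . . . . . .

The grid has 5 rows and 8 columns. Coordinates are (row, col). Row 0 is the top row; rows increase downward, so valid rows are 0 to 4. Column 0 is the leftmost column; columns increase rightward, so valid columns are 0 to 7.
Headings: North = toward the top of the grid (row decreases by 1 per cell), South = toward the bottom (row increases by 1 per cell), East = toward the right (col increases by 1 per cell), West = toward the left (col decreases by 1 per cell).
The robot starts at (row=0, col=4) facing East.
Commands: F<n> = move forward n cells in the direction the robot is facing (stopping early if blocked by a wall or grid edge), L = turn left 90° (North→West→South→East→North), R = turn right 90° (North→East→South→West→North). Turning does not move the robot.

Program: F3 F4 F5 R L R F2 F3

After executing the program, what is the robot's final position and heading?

Answer: Final position: (row=4, col=7), facing South

Derivation:
Start: (row=0, col=4), facing East
  F3: move forward 3, now at (row=0, col=7)
  F4: move forward 0/4 (blocked), now at (row=0, col=7)
  F5: move forward 0/5 (blocked), now at (row=0, col=7)
  R: turn right, now facing South
  L: turn left, now facing East
  R: turn right, now facing South
  F2: move forward 2, now at (row=2, col=7)
  F3: move forward 2/3 (blocked), now at (row=4, col=7)
Final: (row=4, col=7), facing South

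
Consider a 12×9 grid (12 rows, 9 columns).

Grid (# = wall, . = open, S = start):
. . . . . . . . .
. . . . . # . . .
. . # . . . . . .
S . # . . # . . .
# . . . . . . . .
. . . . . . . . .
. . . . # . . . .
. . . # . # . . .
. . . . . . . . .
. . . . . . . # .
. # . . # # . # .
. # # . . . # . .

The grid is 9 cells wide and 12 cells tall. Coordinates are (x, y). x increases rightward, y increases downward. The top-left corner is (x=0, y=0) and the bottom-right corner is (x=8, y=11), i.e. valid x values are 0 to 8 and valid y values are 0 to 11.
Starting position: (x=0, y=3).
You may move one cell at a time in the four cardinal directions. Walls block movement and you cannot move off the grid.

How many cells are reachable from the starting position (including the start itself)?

Answer: Reachable cells: 92

Derivation:
BFS flood-fill from (x=0, y=3):
  Distance 0: (x=0, y=3)
  Distance 1: (x=0, y=2), (x=1, y=3)
  Distance 2: (x=0, y=1), (x=1, y=2), (x=1, y=4)
  Distance 3: (x=0, y=0), (x=1, y=1), (x=2, y=4), (x=1, y=5)
  Distance 4: (x=1, y=0), (x=2, y=1), (x=3, y=4), (x=0, y=5), (x=2, y=5), (x=1, y=6)
  Distance 5: (x=2, y=0), (x=3, y=1), (x=3, y=3), (x=4, y=4), (x=3, y=5), (x=0, y=6), (x=2, y=6), (x=1, y=7)
  Distance 6: (x=3, y=0), (x=4, y=1), (x=3, y=2), (x=4, y=3), (x=5, y=4), (x=4, y=5), (x=3, y=6), (x=0, y=7), (x=2, y=7), (x=1, y=8)
  Distance 7: (x=4, y=0), (x=4, y=2), (x=6, y=4), (x=5, y=5), (x=0, y=8), (x=2, y=8), (x=1, y=9)
  Distance 8: (x=5, y=0), (x=5, y=2), (x=6, y=3), (x=7, y=4), (x=6, y=5), (x=5, y=6), (x=3, y=8), (x=0, y=9), (x=2, y=9)
  Distance 9: (x=6, y=0), (x=6, y=2), (x=7, y=3), (x=8, y=4), (x=7, y=5), (x=6, y=6), (x=4, y=8), (x=3, y=9), (x=0, y=10), (x=2, y=10)
  Distance 10: (x=7, y=0), (x=6, y=1), (x=7, y=2), (x=8, y=3), (x=8, y=5), (x=7, y=6), (x=4, y=7), (x=6, y=7), (x=5, y=8), (x=4, y=9), (x=3, y=10), (x=0, y=11)
  Distance 11: (x=8, y=0), (x=7, y=1), (x=8, y=2), (x=8, y=6), (x=7, y=7), (x=6, y=8), (x=5, y=9), (x=3, y=11)
  Distance 12: (x=8, y=1), (x=8, y=7), (x=7, y=8), (x=6, y=9), (x=4, y=11)
  Distance 13: (x=8, y=8), (x=6, y=10), (x=5, y=11)
  Distance 14: (x=8, y=9)
  Distance 15: (x=8, y=10)
  Distance 16: (x=8, y=11)
  Distance 17: (x=7, y=11)
Total reachable: 92 (grid has 92 open cells total)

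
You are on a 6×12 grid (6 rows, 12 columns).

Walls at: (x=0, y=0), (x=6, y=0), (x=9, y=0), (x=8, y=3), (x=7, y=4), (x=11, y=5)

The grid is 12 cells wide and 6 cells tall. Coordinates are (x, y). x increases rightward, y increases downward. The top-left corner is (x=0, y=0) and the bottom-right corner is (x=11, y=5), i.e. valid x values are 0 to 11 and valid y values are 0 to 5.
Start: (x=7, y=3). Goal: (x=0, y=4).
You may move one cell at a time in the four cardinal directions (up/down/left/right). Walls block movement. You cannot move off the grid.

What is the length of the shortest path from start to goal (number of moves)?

BFS from (x=7, y=3) until reaching (x=0, y=4):
  Distance 0: (x=7, y=3)
  Distance 1: (x=7, y=2), (x=6, y=3)
  Distance 2: (x=7, y=1), (x=6, y=2), (x=8, y=2), (x=5, y=3), (x=6, y=4)
  Distance 3: (x=7, y=0), (x=6, y=1), (x=8, y=1), (x=5, y=2), (x=9, y=2), (x=4, y=3), (x=5, y=4), (x=6, y=5)
  Distance 4: (x=8, y=0), (x=5, y=1), (x=9, y=1), (x=4, y=2), (x=10, y=2), (x=3, y=3), (x=9, y=3), (x=4, y=4), (x=5, y=5), (x=7, y=5)
  Distance 5: (x=5, y=0), (x=4, y=1), (x=10, y=1), (x=3, y=2), (x=11, y=2), (x=2, y=3), (x=10, y=3), (x=3, y=4), (x=9, y=4), (x=4, y=5), (x=8, y=5)
  Distance 6: (x=4, y=0), (x=10, y=0), (x=3, y=1), (x=11, y=1), (x=2, y=2), (x=1, y=3), (x=11, y=3), (x=2, y=4), (x=8, y=4), (x=10, y=4), (x=3, y=5), (x=9, y=5)
  Distance 7: (x=3, y=0), (x=11, y=0), (x=2, y=1), (x=1, y=2), (x=0, y=3), (x=1, y=4), (x=11, y=4), (x=2, y=5), (x=10, y=5)
  Distance 8: (x=2, y=0), (x=1, y=1), (x=0, y=2), (x=0, y=4), (x=1, y=5)  <- goal reached here
One shortest path (8 moves): (x=7, y=3) -> (x=6, y=3) -> (x=5, y=3) -> (x=4, y=3) -> (x=3, y=3) -> (x=2, y=3) -> (x=1, y=3) -> (x=0, y=3) -> (x=0, y=4)

Answer: Shortest path length: 8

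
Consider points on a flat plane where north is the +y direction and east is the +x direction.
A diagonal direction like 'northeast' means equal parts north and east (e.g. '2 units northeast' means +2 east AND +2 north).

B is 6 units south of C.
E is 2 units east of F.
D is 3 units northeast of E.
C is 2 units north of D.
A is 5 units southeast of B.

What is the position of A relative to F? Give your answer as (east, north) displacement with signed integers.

Answer: A is at (east=10, north=-6) relative to F.

Derivation:
Place F at the origin (east=0, north=0).
  E is 2 units east of F: delta (east=+2, north=+0); E at (east=2, north=0).
  D is 3 units northeast of E: delta (east=+3, north=+3); D at (east=5, north=3).
  C is 2 units north of D: delta (east=+0, north=+2); C at (east=5, north=5).
  B is 6 units south of C: delta (east=+0, north=-6); B at (east=5, north=-1).
  A is 5 units southeast of B: delta (east=+5, north=-5); A at (east=10, north=-6).
Therefore A relative to F: (east=10, north=-6).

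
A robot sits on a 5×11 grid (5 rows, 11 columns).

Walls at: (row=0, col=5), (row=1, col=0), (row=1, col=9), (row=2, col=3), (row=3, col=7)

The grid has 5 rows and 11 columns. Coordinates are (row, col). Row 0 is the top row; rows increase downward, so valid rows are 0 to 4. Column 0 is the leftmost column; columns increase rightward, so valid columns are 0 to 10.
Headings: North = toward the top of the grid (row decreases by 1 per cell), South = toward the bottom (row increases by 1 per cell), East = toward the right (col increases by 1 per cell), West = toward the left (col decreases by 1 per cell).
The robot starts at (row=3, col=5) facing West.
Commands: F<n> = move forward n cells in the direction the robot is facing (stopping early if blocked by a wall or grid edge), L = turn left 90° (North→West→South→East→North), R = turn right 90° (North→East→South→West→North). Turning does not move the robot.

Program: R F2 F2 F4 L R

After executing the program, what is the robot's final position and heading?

Start: (row=3, col=5), facing West
  R: turn right, now facing North
  F2: move forward 2, now at (row=1, col=5)
  F2: move forward 0/2 (blocked), now at (row=1, col=5)
  F4: move forward 0/4 (blocked), now at (row=1, col=5)
  L: turn left, now facing West
  R: turn right, now facing North
Final: (row=1, col=5), facing North

Answer: Final position: (row=1, col=5), facing North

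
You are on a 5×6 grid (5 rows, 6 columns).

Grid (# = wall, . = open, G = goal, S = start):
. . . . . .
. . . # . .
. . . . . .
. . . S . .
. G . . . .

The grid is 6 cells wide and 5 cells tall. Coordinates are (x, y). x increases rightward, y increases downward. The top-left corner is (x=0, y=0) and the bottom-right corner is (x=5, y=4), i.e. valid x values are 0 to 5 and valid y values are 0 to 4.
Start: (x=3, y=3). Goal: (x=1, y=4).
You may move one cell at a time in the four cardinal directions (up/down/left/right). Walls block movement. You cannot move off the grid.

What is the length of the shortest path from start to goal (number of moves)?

Answer: Shortest path length: 3

Derivation:
BFS from (x=3, y=3) until reaching (x=1, y=4):
  Distance 0: (x=3, y=3)
  Distance 1: (x=3, y=2), (x=2, y=3), (x=4, y=3), (x=3, y=4)
  Distance 2: (x=2, y=2), (x=4, y=2), (x=1, y=3), (x=5, y=3), (x=2, y=4), (x=4, y=4)
  Distance 3: (x=2, y=1), (x=4, y=1), (x=1, y=2), (x=5, y=2), (x=0, y=3), (x=1, y=4), (x=5, y=4)  <- goal reached here
One shortest path (3 moves): (x=3, y=3) -> (x=2, y=3) -> (x=1, y=3) -> (x=1, y=4)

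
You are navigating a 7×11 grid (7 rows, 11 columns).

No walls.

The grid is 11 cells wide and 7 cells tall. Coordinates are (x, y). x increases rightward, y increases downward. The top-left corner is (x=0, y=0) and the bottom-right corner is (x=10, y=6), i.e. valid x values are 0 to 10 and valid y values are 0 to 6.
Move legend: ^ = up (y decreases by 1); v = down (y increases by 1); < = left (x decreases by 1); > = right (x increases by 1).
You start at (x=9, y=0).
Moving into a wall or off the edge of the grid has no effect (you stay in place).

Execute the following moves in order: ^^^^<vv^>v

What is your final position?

Start: (x=9, y=0)
  [×4]^ (up): blocked, stay at (x=9, y=0)
  < (left): (x=9, y=0) -> (x=8, y=0)
  v (down): (x=8, y=0) -> (x=8, y=1)
  v (down): (x=8, y=1) -> (x=8, y=2)
  ^ (up): (x=8, y=2) -> (x=8, y=1)
  > (right): (x=8, y=1) -> (x=9, y=1)
  v (down): (x=9, y=1) -> (x=9, y=2)
Final: (x=9, y=2)

Answer: Final position: (x=9, y=2)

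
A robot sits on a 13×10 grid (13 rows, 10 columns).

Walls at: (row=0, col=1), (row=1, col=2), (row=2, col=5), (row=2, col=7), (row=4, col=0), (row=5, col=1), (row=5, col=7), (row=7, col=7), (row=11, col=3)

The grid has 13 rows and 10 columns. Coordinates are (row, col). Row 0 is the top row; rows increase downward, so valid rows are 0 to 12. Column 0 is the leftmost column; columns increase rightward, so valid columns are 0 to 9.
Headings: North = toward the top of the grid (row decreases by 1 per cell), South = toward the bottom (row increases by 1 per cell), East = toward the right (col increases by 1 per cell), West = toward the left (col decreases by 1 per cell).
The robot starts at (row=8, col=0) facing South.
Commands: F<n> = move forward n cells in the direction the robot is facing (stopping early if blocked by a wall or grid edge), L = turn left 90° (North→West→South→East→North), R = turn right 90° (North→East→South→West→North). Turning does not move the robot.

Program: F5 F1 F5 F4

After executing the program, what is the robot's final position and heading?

Answer: Final position: (row=12, col=0), facing South

Derivation:
Start: (row=8, col=0), facing South
  F5: move forward 4/5 (blocked), now at (row=12, col=0)
  F1: move forward 0/1 (blocked), now at (row=12, col=0)
  F5: move forward 0/5 (blocked), now at (row=12, col=0)
  F4: move forward 0/4 (blocked), now at (row=12, col=0)
Final: (row=12, col=0), facing South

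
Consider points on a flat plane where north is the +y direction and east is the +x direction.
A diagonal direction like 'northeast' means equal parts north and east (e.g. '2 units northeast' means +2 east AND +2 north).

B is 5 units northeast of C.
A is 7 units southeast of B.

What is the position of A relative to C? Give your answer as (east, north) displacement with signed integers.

Place C at the origin (east=0, north=0).
  B is 5 units northeast of C: delta (east=+5, north=+5); B at (east=5, north=5).
  A is 7 units southeast of B: delta (east=+7, north=-7); A at (east=12, north=-2).
Therefore A relative to C: (east=12, north=-2).

Answer: A is at (east=12, north=-2) relative to C.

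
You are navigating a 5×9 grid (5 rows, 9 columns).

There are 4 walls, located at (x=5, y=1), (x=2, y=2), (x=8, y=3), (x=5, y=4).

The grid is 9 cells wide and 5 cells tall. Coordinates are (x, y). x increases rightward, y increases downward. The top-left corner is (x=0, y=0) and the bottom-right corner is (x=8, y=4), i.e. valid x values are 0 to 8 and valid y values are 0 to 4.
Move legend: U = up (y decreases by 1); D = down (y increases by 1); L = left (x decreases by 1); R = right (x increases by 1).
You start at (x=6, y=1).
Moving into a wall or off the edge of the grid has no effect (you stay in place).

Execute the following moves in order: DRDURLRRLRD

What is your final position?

Answer: Final position: (x=8, y=2)

Derivation:
Start: (x=6, y=1)
  D (down): (x=6, y=1) -> (x=6, y=2)
  R (right): (x=6, y=2) -> (x=7, y=2)
  D (down): (x=7, y=2) -> (x=7, y=3)
  U (up): (x=7, y=3) -> (x=7, y=2)
  R (right): (x=7, y=2) -> (x=8, y=2)
  L (left): (x=8, y=2) -> (x=7, y=2)
  R (right): (x=7, y=2) -> (x=8, y=2)
  R (right): blocked, stay at (x=8, y=2)
  L (left): (x=8, y=2) -> (x=7, y=2)
  R (right): (x=7, y=2) -> (x=8, y=2)
  D (down): blocked, stay at (x=8, y=2)
Final: (x=8, y=2)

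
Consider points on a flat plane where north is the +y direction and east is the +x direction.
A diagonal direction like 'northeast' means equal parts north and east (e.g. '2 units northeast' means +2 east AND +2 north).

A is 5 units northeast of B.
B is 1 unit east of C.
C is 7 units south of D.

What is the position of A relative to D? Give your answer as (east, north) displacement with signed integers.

Answer: A is at (east=6, north=-2) relative to D.

Derivation:
Place D at the origin (east=0, north=0).
  C is 7 units south of D: delta (east=+0, north=-7); C at (east=0, north=-7).
  B is 1 unit east of C: delta (east=+1, north=+0); B at (east=1, north=-7).
  A is 5 units northeast of B: delta (east=+5, north=+5); A at (east=6, north=-2).
Therefore A relative to D: (east=6, north=-2).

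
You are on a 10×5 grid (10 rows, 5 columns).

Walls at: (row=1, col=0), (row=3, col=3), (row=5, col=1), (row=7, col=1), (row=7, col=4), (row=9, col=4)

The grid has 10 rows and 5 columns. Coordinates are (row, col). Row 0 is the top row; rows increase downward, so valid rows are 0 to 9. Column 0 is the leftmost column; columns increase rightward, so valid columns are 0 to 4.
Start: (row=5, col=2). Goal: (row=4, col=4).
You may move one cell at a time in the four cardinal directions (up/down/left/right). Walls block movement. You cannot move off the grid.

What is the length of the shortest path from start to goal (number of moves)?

BFS from (row=5, col=2) until reaching (row=4, col=4):
  Distance 0: (row=5, col=2)
  Distance 1: (row=4, col=2), (row=5, col=3), (row=6, col=2)
  Distance 2: (row=3, col=2), (row=4, col=1), (row=4, col=3), (row=5, col=4), (row=6, col=1), (row=6, col=3), (row=7, col=2)
  Distance 3: (row=2, col=2), (row=3, col=1), (row=4, col=0), (row=4, col=4), (row=6, col=0), (row=6, col=4), (row=7, col=3), (row=8, col=2)  <- goal reached here
One shortest path (3 moves): (row=5, col=2) -> (row=5, col=3) -> (row=5, col=4) -> (row=4, col=4)

Answer: Shortest path length: 3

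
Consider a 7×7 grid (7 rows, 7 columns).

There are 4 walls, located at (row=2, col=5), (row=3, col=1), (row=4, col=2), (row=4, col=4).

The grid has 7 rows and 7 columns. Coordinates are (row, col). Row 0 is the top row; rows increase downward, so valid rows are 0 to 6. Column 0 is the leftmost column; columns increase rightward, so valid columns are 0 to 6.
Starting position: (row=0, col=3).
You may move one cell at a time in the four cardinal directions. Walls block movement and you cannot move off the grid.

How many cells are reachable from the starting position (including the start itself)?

Answer: Reachable cells: 45

Derivation:
BFS flood-fill from (row=0, col=3):
  Distance 0: (row=0, col=3)
  Distance 1: (row=0, col=2), (row=0, col=4), (row=1, col=3)
  Distance 2: (row=0, col=1), (row=0, col=5), (row=1, col=2), (row=1, col=4), (row=2, col=3)
  Distance 3: (row=0, col=0), (row=0, col=6), (row=1, col=1), (row=1, col=5), (row=2, col=2), (row=2, col=4), (row=3, col=3)
  Distance 4: (row=1, col=0), (row=1, col=6), (row=2, col=1), (row=3, col=2), (row=3, col=4), (row=4, col=3)
  Distance 5: (row=2, col=0), (row=2, col=6), (row=3, col=5), (row=5, col=3)
  Distance 6: (row=3, col=0), (row=3, col=6), (row=4, col=5), (row=5, col=2), (row=5, col=4), (row=6, col=3)
  Distance 7: (row=4, col=0), (row=4, col=6), (row=5, col=1), (row=5, col=5), (row=6, col=2), (row=6, col=4)
  Distance 8: (row=4, col=1), (row=5, col=0), (row=5, col=6), (row=6, col=1), (row=6, col=5)
  Distance 9: (row=6, col=0), (row=6, col=6)
Total reachable: 45 (grid has 45 open cells total)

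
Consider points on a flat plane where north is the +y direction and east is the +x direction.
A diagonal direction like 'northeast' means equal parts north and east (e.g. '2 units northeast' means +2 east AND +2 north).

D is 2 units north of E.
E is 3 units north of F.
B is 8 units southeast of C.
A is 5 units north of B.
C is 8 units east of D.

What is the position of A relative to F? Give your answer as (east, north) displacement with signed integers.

Answer: A is at (east=16, north=2) relative to F.

Derivation:
Place F at the origin (east=0, north=0).
  E is 3 units north of F: delta (east=+0, north=+3); E at (east=0, north=3).
  D is 2 units north of E: delta (east=+0, north=+2); D at (east=0, north=5).
  C is 8 units east of D: delta (east=+8, north=+0); C at (east=8, north=5).
  B is 8 units southeast of C: delta (east=+8, north=-8); B at (east=16, north=-3).
  A is 5 units north of B: delta (east=+0, north=+5); A at (east=16, north=2).
Therefore A relative to F: (east=16, north=2).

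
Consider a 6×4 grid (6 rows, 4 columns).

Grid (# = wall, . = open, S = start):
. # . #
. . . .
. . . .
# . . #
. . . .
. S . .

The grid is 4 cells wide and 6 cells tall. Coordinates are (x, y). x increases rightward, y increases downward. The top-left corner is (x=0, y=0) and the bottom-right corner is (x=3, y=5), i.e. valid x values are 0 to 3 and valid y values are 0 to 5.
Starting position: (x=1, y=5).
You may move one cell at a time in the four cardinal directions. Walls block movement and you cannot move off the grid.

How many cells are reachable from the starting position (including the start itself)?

Answer: Reachable cells: 20

Derivation:
BFS flood-fill from (x=1, y=5):
  Distance 0: (x=1, y=5)
  Distance 1: (x=1, y=4), (x=0, y=5), (x=2, y=5)
  Distance 2: (x=1, y=3), (x=0, y=4), (x=2, y=4), (x=3, y=5)
  Distance 3: (x=1, y=2), (x=2, y=3), (x=3, y=4)
  Distance 4: (x=1, y=1), (x=0, y=2), (x=2, y=2)
  Distance 5: (x=0, y=1), (x=2, y=1), (x=3, y=2)
  Distance 6: (x=0, y=0), (x=2, y=0), (x=3, y=1)
Total reachable: 20 (grid has 20 open cells total)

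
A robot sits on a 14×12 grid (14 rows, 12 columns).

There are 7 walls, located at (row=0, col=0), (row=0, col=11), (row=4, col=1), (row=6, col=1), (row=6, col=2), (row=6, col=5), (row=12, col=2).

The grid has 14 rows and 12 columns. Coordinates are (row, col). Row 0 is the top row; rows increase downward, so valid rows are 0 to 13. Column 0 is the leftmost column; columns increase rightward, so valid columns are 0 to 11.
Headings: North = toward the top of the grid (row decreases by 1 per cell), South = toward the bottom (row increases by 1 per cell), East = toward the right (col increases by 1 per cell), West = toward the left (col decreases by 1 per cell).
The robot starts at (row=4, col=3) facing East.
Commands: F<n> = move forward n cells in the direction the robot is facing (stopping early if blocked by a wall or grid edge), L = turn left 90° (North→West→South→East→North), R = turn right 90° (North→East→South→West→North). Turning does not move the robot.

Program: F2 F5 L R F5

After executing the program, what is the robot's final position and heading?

Start: (row=4, col=3), facing East
  F2: move forward 2, now at (row=4, col=5)
  F5: move forward 5, now at (row=4, col=10)
  L: turn left, now facing North
  R: turn right, now facing East
  F5: move forward 1/5 (blocked), now at (row=4, col=11)
Final: (row=4, col=11), facing East

Answer: Final position: (row=4, col=11), facing East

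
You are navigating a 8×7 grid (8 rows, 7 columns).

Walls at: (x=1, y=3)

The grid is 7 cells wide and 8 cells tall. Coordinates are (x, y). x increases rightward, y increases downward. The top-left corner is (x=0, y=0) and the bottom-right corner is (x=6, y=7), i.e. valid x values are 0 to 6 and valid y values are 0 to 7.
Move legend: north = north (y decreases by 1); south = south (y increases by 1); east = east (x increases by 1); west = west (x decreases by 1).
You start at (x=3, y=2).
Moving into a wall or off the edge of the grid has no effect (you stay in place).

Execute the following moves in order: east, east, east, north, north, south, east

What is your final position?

Start: (x=3, y=2)
  east (east): (x=3, y=2) -> (x=4, y=2)
  east (east): (x=4, y=2) -> (x=5, y=2)
  east (east): (x=5, y=2) -> (x=6, y=2)
  north (north): (x=6, y=2) -> (x=6, y=1)
  north (north): (x=6, y=1) -> (x=6, y=0)
  south (south): (x=6, y=0) -> (x=6, y=1)
  east (east): blocked, stay at (x=6, y=1)
Final: (x=6, y=1)

Answer: Final position: (x=6, y=1)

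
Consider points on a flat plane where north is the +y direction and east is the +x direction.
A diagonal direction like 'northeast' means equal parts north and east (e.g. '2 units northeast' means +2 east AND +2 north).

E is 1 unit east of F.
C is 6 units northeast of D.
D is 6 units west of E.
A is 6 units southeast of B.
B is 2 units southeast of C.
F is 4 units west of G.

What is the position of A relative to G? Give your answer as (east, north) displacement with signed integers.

Place G at the origin (east=0, north=0).
  F is 4 units west of G: delta (east=-4, north=+0); F at (east=-4, north=0).
  E is 1 unit east of F: delta (east=+1, north=+0); E at (east=-3, north=0).
  D is 6 units west of E: delta (east=-6, north=+0); D at (east=-9, north=0).
  C is 6 units northeast of D: delta (east=+6, north=+6); C at (east=-3, north=6).
  B is 2 units southeast of C: delta (east=+2, north=-2); B at (east=-1, north=4).
  A is 6 units southeast of B: delta (east=+6, north=-6); A at (east=5, north=-2).
Therefore A relative to G: (east=5, north=-2).

Answer: A is at (east=5, north=-2) relative to G.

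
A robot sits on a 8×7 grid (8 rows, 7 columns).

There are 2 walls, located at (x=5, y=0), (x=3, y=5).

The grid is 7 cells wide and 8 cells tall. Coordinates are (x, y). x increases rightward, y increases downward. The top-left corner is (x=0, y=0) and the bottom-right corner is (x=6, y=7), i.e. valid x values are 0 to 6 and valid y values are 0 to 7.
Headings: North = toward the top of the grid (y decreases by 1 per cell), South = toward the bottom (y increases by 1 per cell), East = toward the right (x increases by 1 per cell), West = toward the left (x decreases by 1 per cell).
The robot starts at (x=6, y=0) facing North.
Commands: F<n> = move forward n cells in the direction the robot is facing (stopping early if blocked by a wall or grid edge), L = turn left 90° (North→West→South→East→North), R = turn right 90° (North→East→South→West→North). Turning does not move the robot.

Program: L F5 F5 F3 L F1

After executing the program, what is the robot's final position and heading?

Answer: Final position: (x=6, y=1), facing South

Derivation:
Start: (x=6, y=0), facing North
  L: turn left, now facing West
  F5: move forward 0/5 (blocked), now at (x=6, y=0)
  F5: move forward 0/5 (blocked), now at (x=6, y=0)
  F3: move forward 0/3 (blocked), now at (x=6, y=0)
  L: turn left, now facing South
  F1: move forward 1, now at (x=6, y=1)
Final: (x=6, y=1), facing South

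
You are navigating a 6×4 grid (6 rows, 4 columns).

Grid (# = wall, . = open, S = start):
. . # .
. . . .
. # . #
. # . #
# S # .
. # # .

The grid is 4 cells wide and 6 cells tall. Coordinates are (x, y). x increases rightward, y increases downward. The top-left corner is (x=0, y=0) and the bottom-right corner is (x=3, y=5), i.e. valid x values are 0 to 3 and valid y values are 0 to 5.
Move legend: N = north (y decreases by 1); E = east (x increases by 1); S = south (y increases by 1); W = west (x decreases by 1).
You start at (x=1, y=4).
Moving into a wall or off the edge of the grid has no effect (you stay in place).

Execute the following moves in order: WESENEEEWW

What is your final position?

Answer: Final position: (x=1, y=4)

Derivation:
Start: (x=1, y=4)
  W (west): blocked, stay at (x=1, y=4)
  E (east): blocked, stay at (x=1, y=4)
  S (south): blocked, stay at (x=1, y=4)
  E (east): blocked, stay at (x=1, y=4)
  N (north): blocked, stay at (x=1, y=4)
  [×3]E (east): blocked, stay at (x=1, y=4)
  W (west): blocked, stay at (x=1, y=4)
  W (west): blocked, stay at (x=1, y=4)
Final: (x=1, y=4)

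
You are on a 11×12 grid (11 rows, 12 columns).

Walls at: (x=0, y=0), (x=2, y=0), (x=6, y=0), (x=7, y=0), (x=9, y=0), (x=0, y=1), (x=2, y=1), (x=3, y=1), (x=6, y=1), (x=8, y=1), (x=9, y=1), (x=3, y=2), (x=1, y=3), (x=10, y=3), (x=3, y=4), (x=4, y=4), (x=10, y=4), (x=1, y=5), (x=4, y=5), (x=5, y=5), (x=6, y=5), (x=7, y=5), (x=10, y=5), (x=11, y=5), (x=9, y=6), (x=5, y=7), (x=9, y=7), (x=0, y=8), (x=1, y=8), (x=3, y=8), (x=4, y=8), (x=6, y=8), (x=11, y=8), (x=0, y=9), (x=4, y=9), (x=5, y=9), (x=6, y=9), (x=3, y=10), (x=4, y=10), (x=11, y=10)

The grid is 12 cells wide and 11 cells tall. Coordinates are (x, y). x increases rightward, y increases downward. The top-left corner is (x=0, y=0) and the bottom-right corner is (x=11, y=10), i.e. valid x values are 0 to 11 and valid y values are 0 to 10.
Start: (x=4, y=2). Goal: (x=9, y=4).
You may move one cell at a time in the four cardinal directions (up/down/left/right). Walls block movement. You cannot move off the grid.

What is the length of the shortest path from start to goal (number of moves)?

BFS from (x=4, y=2) until reaching (x=9, y=4):
  Distance 0: (x=4, y=2)
  Distance 1: (x=4, y=1), (x=5, y=2), (x=4, y=3)
  Distance 2: (x=4, y=0), (x=5, y=1), (x=6, y=2), (x=3, y=3), (x=5, y=3)
  Distance 3: (x=3, y=0), (x=5, y=0), (x=7, y=2), (x=2, y=3), (x=6, y=3), (x=5, y=4)
  Distance 4: (x=7, y=1), (x=2, y=2), (x=8, y=2), (x=7, y=3), (x=2, y=4), (x=6, y=4)
  Distance 5: (x=1, y=2), (x=9, y=2), (x=8, y=3), (x=1, y=4), (x=7, y=4), (x=2, y=5)
  Distance 6: (x=1, y=1), (x=0, y=2), (x=10, y=2), (x=9, y=3), (x=0, y=4), (x=8, y=4), (x=3, y=5), (x=2, y=6)
  Distance 7: (x=1, y=0), (x=10, y=1), (x=11, y=2), (x=0, y=3), (x=9, y=4), (x=0, y=5), (x=8, y=5), (x=1, y=6), (x=3, y=6), (x=2, y=7)  <- goal reached here
One shortest path (7 moves): (x=4, y=2) -> (x=5, y=2) -> (x=6, y=2) -> (x=7, y=2) -> (x=8, y=2) -> (x=9, y=2) -> (x=9, y=3) -> (x=9, y=4)

Answer: Shortest path length: 7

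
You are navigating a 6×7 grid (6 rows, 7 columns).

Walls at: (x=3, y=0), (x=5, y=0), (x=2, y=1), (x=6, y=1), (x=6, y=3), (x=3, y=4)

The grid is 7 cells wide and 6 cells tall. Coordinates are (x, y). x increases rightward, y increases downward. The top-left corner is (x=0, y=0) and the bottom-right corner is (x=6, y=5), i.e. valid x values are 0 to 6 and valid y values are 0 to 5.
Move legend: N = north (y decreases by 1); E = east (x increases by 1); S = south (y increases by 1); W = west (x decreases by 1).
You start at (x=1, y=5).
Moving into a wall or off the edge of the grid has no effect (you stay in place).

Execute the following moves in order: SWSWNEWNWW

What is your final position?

Start: (x=1, y=5)
  S (south): blocked, stay at (x=1, y=5)
  W (west): (x=1, y=5) -> (x=0, y=5)
  S (south): blocked, stay at (x=0, y=5)
  W (west): blocked, stay at (x=0, y=5)
  N (north): (x=0, y=5) -> (x=0, y=4)
  E (east): (x=0, y=4) -> (x=1, y=4)
  W (west): (x=1, y=4) -> (x=0, y=4)
  N (north): (x=0, y=4) -> (x=0, y=3)
  W (west): blocked, stay at (x=0, y=3)
  W (west): blocked, stay at (x=0, y=3)
Final: (x=0, y=3)

Answer: Final position: (x=0, y=3)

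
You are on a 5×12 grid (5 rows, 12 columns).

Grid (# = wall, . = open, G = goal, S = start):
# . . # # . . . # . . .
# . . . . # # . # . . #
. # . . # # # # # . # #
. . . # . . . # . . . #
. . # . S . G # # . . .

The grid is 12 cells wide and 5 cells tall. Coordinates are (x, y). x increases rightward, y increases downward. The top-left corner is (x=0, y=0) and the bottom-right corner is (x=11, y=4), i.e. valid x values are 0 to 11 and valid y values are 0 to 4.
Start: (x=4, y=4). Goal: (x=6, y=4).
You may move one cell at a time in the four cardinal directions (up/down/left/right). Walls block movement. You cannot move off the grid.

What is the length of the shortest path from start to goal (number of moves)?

Answer: Shortest path length: 2

Derivation:
BFS from (x=4, y=4) until reaching (x=6, y=4):
  Distance 0: (x=4, y=4)
  Distance 1: (x=4, y=3), (x=3, y=4), (x=5, y=4)
  Distance 2: (x=5, y=3), (x=6, y=4)  <- goal reached here
One shortest path (2 moves): (x=4, y=4) -> (x=5, y=4) -> (x=6, y=4)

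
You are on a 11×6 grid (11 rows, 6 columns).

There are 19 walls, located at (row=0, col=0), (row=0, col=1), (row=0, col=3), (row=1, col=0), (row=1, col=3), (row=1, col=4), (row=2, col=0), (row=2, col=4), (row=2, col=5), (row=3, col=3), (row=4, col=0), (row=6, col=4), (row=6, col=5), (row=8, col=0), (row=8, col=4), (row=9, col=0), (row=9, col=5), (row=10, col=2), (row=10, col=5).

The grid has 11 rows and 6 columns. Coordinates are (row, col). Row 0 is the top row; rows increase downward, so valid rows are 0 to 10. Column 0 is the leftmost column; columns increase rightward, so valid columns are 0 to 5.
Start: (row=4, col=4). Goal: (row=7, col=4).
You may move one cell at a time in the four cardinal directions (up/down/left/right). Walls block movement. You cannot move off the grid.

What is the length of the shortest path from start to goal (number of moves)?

BFS from (row=4, col=4) until reaching (row=7, col=4):
  Distance 0: (row=4, col=4)
  Distance 1: (row=3, col=4), (row=4, col=3), (row=4, col=5), (row=5, col=4)
  Distance 2: (row=3, col=5), (row=4, col=2), (row=5, col=3), (row=5, col=5)
  Distance 3: (row=3, col=2), (row=4, col=1), (row=5, col=2), (row=6, col=3)
  Distance 4: (row=2, col=2), (row=3, col=1), (row=5, col=1), (row=6, col=2), (row=7, col=3)
  Distance 5: (row=1, col=2), (row=2, col=1), (row=2, col=3), (row=3, col=0), (row=5, col=0), (row=6, col=1), (row=7, col=2), (row=7, col=4), (row=8, col=3)  <- goal reached here
One shortest path (5 moves): (row=4, col=4) -> (row=4, col=3) -> (row=5, col=3) -> (row=6, col=3) -> (row=7, col=3) -> (row=7, col=4)

Answer: Shortest path length: 5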